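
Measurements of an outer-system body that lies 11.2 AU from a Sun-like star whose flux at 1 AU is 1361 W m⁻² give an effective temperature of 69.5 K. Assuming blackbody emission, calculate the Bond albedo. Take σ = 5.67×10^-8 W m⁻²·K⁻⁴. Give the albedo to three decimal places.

0.512

Irradiance scales as 1/d², so S = 1361 W m⁻² × (1/11.2)² = 10.85 W m⁻².
Energy balance: S(1−α)/4 = σT⁴, so 1−α = 4σT⁴/S.
4σT⁴ = 4·5.67×10⁻⁸·(69.5)⁴ = 5.292 W m⁻².
Hence α = 1 − 5.292/10.85 = 0.5123.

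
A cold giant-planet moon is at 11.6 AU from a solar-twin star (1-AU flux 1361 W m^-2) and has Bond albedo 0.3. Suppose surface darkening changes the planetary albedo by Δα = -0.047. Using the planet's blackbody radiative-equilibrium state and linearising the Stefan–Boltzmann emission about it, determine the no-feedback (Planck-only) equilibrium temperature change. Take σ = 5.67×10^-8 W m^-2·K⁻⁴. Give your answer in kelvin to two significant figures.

By the inverse-square law, S = 1361/11.6² = 10.11 W m^-2.
Reference equilibrium: T_e = [S(1−α)/(4σ)]^(1/4) = 74.75 K.
ΔF = −(S/4)Δα = −(10.11/4)×(-0.047) = 0.1188 W m^-2.
The Planck feedback parameter is 4σT_e³ = 0.09472 W m^-2/K.
So ΔT₀ = 0.1188/0.09472 = 1.25 K.

1.3 K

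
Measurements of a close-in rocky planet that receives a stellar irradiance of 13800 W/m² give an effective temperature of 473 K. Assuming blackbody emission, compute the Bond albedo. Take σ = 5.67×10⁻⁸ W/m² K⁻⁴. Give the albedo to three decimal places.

Energy balance: S(1−α)/4 = σT⁴, so 1−α = 4σT⁴/S.
σT⁴ = 2838 W/m², so 4σT⁴ = 11350 W/m².
1−α = 11350/13800 = 0.8226, so α = 0.1774.

0.177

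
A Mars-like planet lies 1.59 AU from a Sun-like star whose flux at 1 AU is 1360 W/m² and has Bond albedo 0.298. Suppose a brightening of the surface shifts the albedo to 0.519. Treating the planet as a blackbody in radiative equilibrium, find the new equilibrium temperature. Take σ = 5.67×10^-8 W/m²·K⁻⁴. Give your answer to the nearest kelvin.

Irradiance scales as 1/d², so S = 1360 W/m² × (1/1.59)² = 538.0 W/m².
New equilibrium: T₂ = [(1−0.519)·538.0/(4σ)]^(1/4) = 183.8 K.

184 kelvin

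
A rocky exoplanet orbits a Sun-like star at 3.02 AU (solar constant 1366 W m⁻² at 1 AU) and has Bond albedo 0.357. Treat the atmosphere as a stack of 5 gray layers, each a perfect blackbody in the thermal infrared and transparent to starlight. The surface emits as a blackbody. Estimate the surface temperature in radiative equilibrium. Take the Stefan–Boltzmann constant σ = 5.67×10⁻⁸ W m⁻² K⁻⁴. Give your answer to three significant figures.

By the inverse-square law, S = 1366/3.02² = 149.8 W m⁻².
Top-of-atmosphere balance: σT_e⁴ = S(1−α)/4 = 24.08 W m⁻² → T_e = 143.5 K.
With N = 5 opaque layers, T_s = (N+1)^(1/4)·T_e = 6^(1/4)·143.5 = 224.7 K.

225 K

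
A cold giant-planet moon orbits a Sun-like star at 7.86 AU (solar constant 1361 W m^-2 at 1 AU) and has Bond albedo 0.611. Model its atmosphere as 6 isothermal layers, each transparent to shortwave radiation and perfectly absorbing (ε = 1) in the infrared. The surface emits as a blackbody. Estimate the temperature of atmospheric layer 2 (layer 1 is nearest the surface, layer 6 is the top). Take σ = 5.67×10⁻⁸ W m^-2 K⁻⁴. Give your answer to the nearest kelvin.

117 K

Flux at the orbit: S = 1361/(7.86)² = 22.03 W m^-2.
Top-of-atmosphere balance: σT_e⁴ = S(1−α)/4 = 2.142 W m^-2 → T_e = 78.40 K.
Each opaque layer satisfies 2T_j⁴ = T_{j−1}⁴ + T_{j+1}⁴, giving T_k⁴ = (N+1−k)T_e⁴.
With k = 2: T_2 = (6+1−2)^¼·78.40 K = 117.2 K.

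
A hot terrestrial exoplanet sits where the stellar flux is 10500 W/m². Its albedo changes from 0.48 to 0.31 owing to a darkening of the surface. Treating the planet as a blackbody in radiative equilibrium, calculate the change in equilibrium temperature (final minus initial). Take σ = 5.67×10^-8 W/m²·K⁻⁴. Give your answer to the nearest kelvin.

29 K

Initial: T₁ = [S(1−0.48)/(4σ)]^(1/4) = 393.9 K.
With α = 0.31, T₂ = 422.8 K.
Change: 422.8 − 393.9 = 28.86 K.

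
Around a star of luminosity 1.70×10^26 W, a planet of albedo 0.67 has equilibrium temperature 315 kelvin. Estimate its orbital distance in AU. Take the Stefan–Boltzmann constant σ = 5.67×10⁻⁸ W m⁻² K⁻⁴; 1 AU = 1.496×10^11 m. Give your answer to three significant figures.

0.299 AU

Energy balance gives S = 4σT⁴/(1−α) = 6767 W m⁻².
From L = 4πd²S, d = √(1.70×10^26/(4π·6767)) = 4.471×10^10 m = 0.2989 AU.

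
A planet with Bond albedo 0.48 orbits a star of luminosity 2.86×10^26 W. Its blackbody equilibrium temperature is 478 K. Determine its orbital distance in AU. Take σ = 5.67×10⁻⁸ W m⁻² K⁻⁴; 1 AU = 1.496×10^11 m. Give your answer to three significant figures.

0.211 AU

The flux needed for this T is 4σT⁴/(1−0.48) = 22770 W m⁻².
Then d = [L/(4πS)]^(1/2) = 3.162×10^10 m, i.e. 0.2113 AU.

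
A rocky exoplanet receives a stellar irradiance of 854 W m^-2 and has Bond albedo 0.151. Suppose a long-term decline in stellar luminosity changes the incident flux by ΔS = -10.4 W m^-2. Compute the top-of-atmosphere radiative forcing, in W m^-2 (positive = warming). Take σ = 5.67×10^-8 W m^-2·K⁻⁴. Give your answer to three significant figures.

TOA radiative forcing: ΔF = (1−α)ΔS/4 = 0.849·(-10.4)/4 = -2.207 W m^-2.

-2.21 W m^-2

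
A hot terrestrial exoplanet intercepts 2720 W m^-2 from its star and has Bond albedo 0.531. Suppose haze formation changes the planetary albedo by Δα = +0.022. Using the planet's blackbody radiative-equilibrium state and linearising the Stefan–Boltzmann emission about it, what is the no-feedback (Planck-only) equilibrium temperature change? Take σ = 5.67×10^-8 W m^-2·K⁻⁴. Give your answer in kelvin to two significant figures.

Reference equilibrium: T_e = [S(1−α)/(4σ)]^(1/4) = 273.9 K.
TOA radiative forcing: ΔF = −S·Δα/4 = −2720·(+0.022)/4 = -14.96 W m^-2.
Planck response: λ_P = 4σT_e³ = 4·5.67×10⁻⁸·(273.9)³ = 4.658 W m^-2/K.
ΔT₀ = ΔF/λ_P = -14.96/4.658 = -3.21 K.

-3.2 kelvin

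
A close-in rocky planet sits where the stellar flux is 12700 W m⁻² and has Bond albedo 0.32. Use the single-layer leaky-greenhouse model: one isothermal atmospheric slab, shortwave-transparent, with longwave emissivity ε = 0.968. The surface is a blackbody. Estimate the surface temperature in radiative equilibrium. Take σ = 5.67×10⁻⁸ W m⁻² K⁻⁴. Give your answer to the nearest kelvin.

Effective emission temperature (TOA balance): σT_e⁴ = S(1−α)/4 = 2159 W m⁻² → T_e = 441.7 K.
The surface balance (absorbed SW + ε·downward IR = σT_s⁴) with T_a⁴ = T_s⁴/2 reduces to T_s = T_e·[2/(2−ε)]^¼ = 521.2 K.

521 kelvin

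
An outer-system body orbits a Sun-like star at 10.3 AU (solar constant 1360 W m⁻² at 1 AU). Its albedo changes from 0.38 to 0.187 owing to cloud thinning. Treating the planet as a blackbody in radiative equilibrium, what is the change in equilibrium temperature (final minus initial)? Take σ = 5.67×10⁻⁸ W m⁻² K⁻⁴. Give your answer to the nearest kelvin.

By the inverse-square law, S = 1360/10.3² = 12.82 W m⁻².
With α = 0.38, T₁ = 76.94 K.
With α = 0.187, T₂ = 82.33 K.
ΔT = T₂ − T₁ = 5.394 K.

5 K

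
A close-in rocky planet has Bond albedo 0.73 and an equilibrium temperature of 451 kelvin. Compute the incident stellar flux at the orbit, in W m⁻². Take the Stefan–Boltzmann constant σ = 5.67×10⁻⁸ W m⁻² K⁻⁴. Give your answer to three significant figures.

Invert the energy balance for S: S = 4σT⁴/(1−α).
The emitted flux is σT⁴ = 2346 W m⁻².
S = 4·2346/0.27 = 34750 W m⁻².

34800 W m⁻²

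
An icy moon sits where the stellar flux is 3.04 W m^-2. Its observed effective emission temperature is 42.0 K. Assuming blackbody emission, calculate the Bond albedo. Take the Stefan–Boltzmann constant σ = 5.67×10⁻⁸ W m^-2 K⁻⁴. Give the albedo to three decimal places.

Energy balance: S(1−α)/4 = σT⁴, so 1−α = 4σT⁴/S.
σT⁴ = 0.1764 W m^-2, so 4σT⁴ = 0.7057 W m^-2.
Hence α = 1 − 0.7057/3.040 = 0.7679.

0.768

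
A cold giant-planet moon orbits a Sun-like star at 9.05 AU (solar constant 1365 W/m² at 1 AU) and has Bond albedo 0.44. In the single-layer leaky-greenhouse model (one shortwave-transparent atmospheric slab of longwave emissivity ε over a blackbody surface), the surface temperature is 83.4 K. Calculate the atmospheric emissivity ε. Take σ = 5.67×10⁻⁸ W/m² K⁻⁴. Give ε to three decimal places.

0.299

Flux at the orbit: S = 1365/(9.05)² = 16.67 W/m².
TOA balance gives T_e = 80.09 K.
Inverting T_s⁴ = 2T_e⁴/(2−ε): (T_e/T_s)⁴ = 0.8506, so ε = 2(1 − 0.8506) = 0.2988.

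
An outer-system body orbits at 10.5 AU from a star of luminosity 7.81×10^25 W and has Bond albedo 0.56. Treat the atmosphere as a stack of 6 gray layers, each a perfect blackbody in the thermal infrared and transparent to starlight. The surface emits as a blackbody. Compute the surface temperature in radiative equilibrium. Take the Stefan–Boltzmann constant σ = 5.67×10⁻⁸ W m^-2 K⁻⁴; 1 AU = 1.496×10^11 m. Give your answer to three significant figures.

76.5 K

d = 10.5 × 1.496×10^11 m = 1.571×10^12 m.
Flux at the orbit: S = L/(4πd²) = 7.81×10^25/(4π·(1.57×10^12)²) = 2.519 W m^-2.
Top-of-atmosphere balance: σT_e⁴ = S(1−α)/4 = 0.2771 W m^-2 → T_e = 47.02 K.
Layer-by-layer balance gives σT_s⁴ = (N+1)σT_e⁴, so T_s = 7^¼·47.02 = 76.48 K.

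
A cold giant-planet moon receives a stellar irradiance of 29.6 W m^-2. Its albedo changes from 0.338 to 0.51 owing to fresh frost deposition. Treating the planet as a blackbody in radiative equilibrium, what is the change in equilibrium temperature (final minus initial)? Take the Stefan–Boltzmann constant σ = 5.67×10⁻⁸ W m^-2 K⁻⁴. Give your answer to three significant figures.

Initial: T₁ = [S(1−0.338)/(4σ)]^(1/4) = 96.41 K.
Final:   T₂ = [S(1−0.51)/(4σ)]^(1/4) = 89.43 K.
Change: 89.43 − 96.41 = -6.986 K.

-6.99 kelvin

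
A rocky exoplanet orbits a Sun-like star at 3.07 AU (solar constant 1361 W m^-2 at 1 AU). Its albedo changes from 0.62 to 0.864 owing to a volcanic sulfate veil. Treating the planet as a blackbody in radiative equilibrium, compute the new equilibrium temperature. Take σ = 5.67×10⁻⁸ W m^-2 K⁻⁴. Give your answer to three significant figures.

By the inverse-square law, S = 1361/3.07² = 144.4 W m^-2.
With the new albedo, S(1−α₂)/4 = 4.910 W m^-2, so T₂ = 96.46 K.

96.5 K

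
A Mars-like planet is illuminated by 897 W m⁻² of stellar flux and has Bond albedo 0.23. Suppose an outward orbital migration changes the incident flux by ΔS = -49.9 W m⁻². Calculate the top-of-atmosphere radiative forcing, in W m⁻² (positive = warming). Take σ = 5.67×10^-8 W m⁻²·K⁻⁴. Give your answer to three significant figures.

ΔF = Δ[S(1−α)]/4 = (1−0.23)·-49.9/4 = -9.606 W m⁻².

-9.61 W m⁻²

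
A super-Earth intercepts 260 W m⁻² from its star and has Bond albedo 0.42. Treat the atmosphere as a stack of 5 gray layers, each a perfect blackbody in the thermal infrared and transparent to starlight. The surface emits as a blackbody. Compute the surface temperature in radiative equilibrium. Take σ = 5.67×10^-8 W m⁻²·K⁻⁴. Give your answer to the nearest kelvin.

251 kelvin

The effective emission temperature is T_e = [S(1−α)/(4σ)]^¼ = 160.6 K.
With N = 5 opaque layers, T_s = (N+1)^(1/4)·T_e = 6^(1/4)·160.6 = 251.3 K.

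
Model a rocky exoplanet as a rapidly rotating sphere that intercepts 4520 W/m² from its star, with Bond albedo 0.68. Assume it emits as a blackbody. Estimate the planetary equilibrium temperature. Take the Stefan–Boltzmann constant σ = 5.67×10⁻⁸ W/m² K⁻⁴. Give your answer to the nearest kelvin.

283 K

The planet absorbs (1−α)S over its disc πR² and re-emits over 4πR², so the mean absorbed flux is (1−0.68)·4520/4 = 361.6 W/m².
In equilibrium σT⁴ equals this, so T = 282.6 K.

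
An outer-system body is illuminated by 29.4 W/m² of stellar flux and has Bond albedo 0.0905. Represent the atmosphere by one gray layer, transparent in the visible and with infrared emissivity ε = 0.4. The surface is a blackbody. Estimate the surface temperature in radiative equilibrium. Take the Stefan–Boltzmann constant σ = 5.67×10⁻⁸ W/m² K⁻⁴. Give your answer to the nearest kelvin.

110 K

Effective emission temperature (TOA balance): σT_e⁴ = S(1−α)/4 = 6.685 W/m² → T_e = 104.2 K.
Surface balance with a leaky layer gives σT_s⁴ = σT_e⁴·2/(2−ε), so T_s = T_e·[2/(2−0.4)]^(1/4) = 110.2 K.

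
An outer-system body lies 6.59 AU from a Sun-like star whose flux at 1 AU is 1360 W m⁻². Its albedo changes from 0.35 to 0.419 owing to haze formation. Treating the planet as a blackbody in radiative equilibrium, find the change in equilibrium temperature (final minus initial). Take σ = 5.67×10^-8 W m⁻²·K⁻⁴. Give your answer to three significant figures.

-2.69 kelvin

Flux at the orbit: S = 1360/(6.59)² = 31.32 W m⁻².
Initial: T₁ = [S(1−0.35)/(4σ)]^(1/4) = 97.33 K.
With α = 0.419, T₂ = 94.64 K.
Change: 94.64 − 97.33 = -2.693 K.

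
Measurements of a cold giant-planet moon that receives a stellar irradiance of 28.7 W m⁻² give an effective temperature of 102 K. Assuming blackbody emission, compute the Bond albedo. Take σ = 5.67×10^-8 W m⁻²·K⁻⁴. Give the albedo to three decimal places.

Rearranging the radiative balance, α = 1 − 4σT⁴/S.
4σT⁴ = 4·5.67×10⁻⁸·(102)⁴ = 24.55 W m⁻².
1−α = 24.55/28.70 = 0.8554, so α = 0.1446.

0.145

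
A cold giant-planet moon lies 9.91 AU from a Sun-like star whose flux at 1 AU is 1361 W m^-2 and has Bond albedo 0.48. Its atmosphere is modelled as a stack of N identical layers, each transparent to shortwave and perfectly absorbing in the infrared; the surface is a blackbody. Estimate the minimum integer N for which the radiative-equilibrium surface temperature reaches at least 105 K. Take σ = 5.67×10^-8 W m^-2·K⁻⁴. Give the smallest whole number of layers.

3

Irradiance scales as 1/d², so S = 1361 W m^-2 × (1/9.91)² = 13.86 W m^-2.
The effective emission temperature is T_e = [S(1−α)/(4σ)]^¼ = 75.08 K.
T_s = (N+1)^(1/4)·T_e ≥ 105 K requires N+1 ≥ (T_s/T_e)⁴ = (105/75.08)⁴ = 3.825.
Rounding up, N = 3.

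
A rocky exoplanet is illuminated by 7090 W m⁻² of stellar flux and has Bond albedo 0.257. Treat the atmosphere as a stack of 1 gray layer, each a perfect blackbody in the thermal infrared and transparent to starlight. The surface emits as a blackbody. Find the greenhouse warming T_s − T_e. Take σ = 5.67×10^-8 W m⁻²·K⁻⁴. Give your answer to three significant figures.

73.9 K

The effective emission temperature is T_e = [S(1−α)/(4σ)]^¼ = 390.4 K.
T_s = (N+1)^(1/4)·T_e = 464.3 K.
Warming: T_s − T_e = 73.86 K.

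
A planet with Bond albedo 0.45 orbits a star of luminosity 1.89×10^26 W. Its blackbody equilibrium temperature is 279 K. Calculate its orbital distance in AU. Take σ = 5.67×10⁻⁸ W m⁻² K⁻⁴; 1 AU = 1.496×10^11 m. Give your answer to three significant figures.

The flux needed for this T is 4σT⁴/(1−0.45) = 2499 W m⁻².
From L = 4πd²S, d = √(1.89×10^26/(4π·2499)) = 7.758×10^10 m = 0.5186 AU.

0.519 AU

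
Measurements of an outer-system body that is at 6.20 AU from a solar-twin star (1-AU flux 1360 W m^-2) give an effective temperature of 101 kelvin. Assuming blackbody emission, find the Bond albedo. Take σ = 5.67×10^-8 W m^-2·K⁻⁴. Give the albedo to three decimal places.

0.333

Flux at the orbit: S = 1360/(6.20)² = 35.38 W m^-2.
From σT⁴ = S(1−α)/4 we invert for α: 1−α = 4σT⁴/S.
4σT⁴ = 4·5.67×10⁻⁸·(101)⁴ = 23.60 W m^-2.
Hence α = 1 − 23.60/35.38 = 0.3329.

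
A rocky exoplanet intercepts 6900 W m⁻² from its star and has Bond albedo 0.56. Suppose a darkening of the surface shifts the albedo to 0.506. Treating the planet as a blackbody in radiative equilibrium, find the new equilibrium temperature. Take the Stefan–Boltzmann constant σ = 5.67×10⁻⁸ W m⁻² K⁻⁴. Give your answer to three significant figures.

With the new albedo, S(1−α₂)/4 = 852.1 W m⁻², so T₂ = 350.1 K.

350 kelvin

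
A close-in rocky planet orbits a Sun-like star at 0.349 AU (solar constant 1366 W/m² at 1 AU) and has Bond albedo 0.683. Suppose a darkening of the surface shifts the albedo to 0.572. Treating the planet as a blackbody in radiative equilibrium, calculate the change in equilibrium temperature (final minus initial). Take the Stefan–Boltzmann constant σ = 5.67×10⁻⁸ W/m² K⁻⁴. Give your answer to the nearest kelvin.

28 kelvin

Irradiance scales as 1/d², so S = 1366 W/m² × (1/0.349)² = 11220 W/m².
With α = 0.683, T₁ = 353.8 K.
Final:   T₂ = [S(1−0.572)/(4σ)]^(1/4) = 381.4 K.
ΔT = T₂ − T₁ = 27.58 K.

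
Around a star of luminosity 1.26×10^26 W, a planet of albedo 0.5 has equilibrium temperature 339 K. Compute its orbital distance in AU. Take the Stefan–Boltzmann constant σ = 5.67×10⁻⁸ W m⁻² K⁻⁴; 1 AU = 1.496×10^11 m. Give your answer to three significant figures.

0.273 AU

The flux needed for this T is 4σT⁴/(1−0.5) = 5991 W m⁻².
S = L/(4πd²) → d = √(L/4πS) = √(1.26×10^26/(4π·5991)) = 4.091×10^10 m = 0.2735 AU.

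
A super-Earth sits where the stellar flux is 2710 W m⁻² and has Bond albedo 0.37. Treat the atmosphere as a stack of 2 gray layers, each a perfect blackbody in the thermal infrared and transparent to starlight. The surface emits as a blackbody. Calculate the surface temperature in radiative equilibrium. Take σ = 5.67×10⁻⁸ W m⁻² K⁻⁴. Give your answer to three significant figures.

388 K

The effective emission temperature is T_e = [S(1−α)/(4σ)]^¼ = 294.6 K.
With N = 2 opaque layers, T_s = (N+1)^(1/4)·T_e = 3^(1/4)·294.6 = 387.7 K.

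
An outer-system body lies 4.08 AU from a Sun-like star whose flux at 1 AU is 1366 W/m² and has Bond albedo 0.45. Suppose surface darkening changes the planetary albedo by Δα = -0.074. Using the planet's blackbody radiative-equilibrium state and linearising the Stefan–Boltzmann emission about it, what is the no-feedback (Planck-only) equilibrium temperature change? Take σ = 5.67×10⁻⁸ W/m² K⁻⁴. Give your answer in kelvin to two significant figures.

4.0 K

By the inverse-square law, S = 1366/4.08² = 82.06 W/m².
Reference equilibrium: T_e = [S(1−α)/(4σ)]^(1/4) = 118.8 K.
TOA radiative forcing: ΔF = −S·Δα/4 = −82.06·(-0.074)/4 = 1.518 W/m².
Linearising σT⁴ gives d(σT⁴)/dT = 4σT_e³ = 0.3800 W/m² per K.
ΔT₀ = ΔF/λ_P = 1.518/0.3800 = 4.00 K.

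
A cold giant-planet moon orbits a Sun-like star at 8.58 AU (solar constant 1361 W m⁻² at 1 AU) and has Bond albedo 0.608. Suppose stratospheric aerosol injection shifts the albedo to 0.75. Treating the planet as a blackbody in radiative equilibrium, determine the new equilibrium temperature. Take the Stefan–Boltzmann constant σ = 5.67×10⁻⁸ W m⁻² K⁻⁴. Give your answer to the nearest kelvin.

Flux at the orbit: S = 1361/(8.58)² = 18.49 W m⁻².
New equilibrium: T₂ = [(1−0.75)·18.49/(4σ)]^(1/4) = 67.19 K.

67 K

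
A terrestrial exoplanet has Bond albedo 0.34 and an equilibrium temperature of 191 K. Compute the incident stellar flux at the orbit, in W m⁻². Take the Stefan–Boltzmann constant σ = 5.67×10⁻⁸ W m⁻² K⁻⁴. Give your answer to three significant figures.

457 W m⁻²

Invert the energy balance for S: S = 4σT⁴/(1−α).
The emitted flux is σT⁴ = 75.46 W m⁻².
S = 4·75.46/0.66 = 457.3 W m⁻².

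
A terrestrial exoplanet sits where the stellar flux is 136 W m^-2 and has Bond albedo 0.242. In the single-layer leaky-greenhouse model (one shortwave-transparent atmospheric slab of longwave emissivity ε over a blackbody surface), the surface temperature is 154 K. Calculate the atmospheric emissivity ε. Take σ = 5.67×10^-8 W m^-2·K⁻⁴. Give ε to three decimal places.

0.384

Effective temperature: T_e = [S(1−α)/(4σ)]^(1/4) = 146.0 K.
T_s⁴ = T_e⁴·2/(2−ε) → ε = 2 − 2(T_e/T_s)⁴ = 2 − 2·(146.0/154)⁴ = 0.3837.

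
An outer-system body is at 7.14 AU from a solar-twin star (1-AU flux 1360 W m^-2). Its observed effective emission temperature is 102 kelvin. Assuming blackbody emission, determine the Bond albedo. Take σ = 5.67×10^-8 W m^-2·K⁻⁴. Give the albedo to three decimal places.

0.080

Irradiance scales as 1/d², so S = 1360 W m^-2 × (1/7.14)² = 26.68 W m^-2.
Energy balance: S(1−α)/4 = σT⁴, so 1−α = 4σT⁴/S.
σT⁴ = 6.137 W m^-2, so 4σT⁴ = 24.55 W m^-2.
1−α = 24.55/26.68 = 0.9202, so α = 0.0798.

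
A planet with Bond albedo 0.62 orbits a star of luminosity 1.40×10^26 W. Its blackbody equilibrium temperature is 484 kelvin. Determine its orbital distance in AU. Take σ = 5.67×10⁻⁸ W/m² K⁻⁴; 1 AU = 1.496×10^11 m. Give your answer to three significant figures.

Required flux: S = 4σT⁴/(1−α) = 32750 W/m².
Then d = [L/(4πS)]^(1/2) = 1.844×10^10 m, i.e. 0.1233 AU.

0.123 AU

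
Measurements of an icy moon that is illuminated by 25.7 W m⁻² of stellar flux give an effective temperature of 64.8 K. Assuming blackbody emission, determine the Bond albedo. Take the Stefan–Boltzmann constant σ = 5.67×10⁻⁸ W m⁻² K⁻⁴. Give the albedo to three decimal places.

Energy balance: S(1−α)/4 = σT⁴, so 1−α = 4σT⁴/S.
4σT⁴ = 4·5.67×10⁻⁸·(64.8)⁴ = 3.999 W m⁻².
1−α = 3.999/25.70 = 0.1556, so α = 0.8444.

0.844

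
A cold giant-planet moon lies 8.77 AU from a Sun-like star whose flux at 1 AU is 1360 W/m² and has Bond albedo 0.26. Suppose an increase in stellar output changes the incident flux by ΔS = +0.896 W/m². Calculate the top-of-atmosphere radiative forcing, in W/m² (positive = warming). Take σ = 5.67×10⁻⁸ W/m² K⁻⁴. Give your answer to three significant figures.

By the inverse-square law, S = 1360/8.77² = 17.68 W/m².
TOA radiative forcing: ΔF = (1−α)ΔS/4 = 0.74·(+0.896)/4 = 0.1658 W/m².

0.166 W/m²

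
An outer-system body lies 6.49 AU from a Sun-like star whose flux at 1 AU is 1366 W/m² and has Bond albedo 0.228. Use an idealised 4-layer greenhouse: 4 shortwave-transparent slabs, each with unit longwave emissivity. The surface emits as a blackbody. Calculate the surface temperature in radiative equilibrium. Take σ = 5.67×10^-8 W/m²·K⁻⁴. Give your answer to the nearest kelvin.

153 kelvin

Flux at the orbit: S = 1366/(6.49)² = 32.43 W/m².
Top-of-atmosphere balance: σT_e⁴ = S(1−α)/4 = 6.259 W/m² → T_e = 102.5 K.
For an N-layer opaque stack, T_s⁴ = (N+1)T_e⁴, hence T_s = (5)^(1/4)×102.5 K = 153.3 K.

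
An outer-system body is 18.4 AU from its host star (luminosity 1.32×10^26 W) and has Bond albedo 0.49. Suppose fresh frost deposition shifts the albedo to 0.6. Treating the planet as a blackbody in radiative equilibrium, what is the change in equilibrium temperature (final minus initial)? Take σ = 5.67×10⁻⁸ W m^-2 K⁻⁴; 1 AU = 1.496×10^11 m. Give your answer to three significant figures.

d = 18.4 × 1.496×10^11 m = 2.753×10^12 m.
S = L/(4πd²) = 1.386 W m^-2.
Initial: T₁ = [S(1−0.49)/(4σ)]^(1/4) = 42.02 K.
With α = 0.6, T₂ = 39.54 K.
ΔT = T₂ − T₁ = -2.476 K.

-2.48 kelvin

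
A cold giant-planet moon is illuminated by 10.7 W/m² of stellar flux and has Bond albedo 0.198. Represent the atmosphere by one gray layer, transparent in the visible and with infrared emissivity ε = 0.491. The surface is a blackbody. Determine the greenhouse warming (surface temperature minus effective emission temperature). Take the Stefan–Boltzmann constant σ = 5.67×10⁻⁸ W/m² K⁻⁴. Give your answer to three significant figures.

At the top of the atmosphere, σT_e⁴ = S(1−α)/4 = 2.145 W/m², giving T_e = 78.43 K.
For a single slab of emissivity ε, T_s⁴ = 2T_e⁴/(2−ε); thus T_s = 78.43·(1.325)^(1/4) = 84.15 K.
The atmosphere warms the surface by 5.723 K.

5.72 kelvin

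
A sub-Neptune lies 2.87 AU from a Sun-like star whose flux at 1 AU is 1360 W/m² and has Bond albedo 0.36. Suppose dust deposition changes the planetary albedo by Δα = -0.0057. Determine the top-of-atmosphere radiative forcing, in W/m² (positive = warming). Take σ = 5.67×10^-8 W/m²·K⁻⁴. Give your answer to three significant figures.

0.235 W/m²

Flux at the orbit: S = 1360/(2.87)² = 165.1 W/m².
ΔF = −(S/4)Δα = −(165.1/4)×(-0.0057) = 0.2353 W/m².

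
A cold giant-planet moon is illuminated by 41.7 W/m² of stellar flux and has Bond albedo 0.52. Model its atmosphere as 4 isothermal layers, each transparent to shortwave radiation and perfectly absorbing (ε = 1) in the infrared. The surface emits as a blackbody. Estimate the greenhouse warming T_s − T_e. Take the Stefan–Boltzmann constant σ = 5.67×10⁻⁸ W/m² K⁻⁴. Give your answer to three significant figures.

Top-of-atmosphere balance: σT_e⁴ = S(1−α)/4 = 5.004 W/m² → T_e = 96.92 K.
T_s = (N+1)^(1/4)·T_e = 144.9 K.
Warming: T_s − T_e = 48.01 K.

48.0 K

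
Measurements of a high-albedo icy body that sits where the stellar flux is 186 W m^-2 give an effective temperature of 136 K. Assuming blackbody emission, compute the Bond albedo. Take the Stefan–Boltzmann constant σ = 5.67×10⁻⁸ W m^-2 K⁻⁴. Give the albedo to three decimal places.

Energy balance: S(1−α)/4 = σT⁴, so 1−α = 4σT⁴/S.
σT⁴ = 19.40 W m^-2, so 4σT⁴ = 77.59 W m^-2.
Hence α = 1 − 77.59/186.0 = 0.5829.

0.583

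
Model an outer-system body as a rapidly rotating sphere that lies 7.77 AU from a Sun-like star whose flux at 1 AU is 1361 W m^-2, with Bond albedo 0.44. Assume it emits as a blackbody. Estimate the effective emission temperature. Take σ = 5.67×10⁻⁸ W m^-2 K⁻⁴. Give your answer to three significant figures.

86.4 K

By the inverse-square law, S = 1361/7.77² = 22.54 W m^-2.
Absorbed flux (global mean): S(1−α)/4 = 22.54·0.56/4 = 3.156 W m^-2.
In equilibrium σT⁴ equals this, so T = 86.38 K.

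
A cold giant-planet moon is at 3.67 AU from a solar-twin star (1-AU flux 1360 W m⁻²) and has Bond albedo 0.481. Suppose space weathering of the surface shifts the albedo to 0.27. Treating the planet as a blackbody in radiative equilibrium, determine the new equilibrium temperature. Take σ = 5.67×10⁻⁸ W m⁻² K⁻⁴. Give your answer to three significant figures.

Irradiance scales as 1/d², so S = 1360 W m⁻² × (1/3.67)² = 101.0 W m⁻².
New equilibrium: T₂ = [(1−0.27)·101.0/(4σ)]^(1/4) = 134.3 K.

134 kelvin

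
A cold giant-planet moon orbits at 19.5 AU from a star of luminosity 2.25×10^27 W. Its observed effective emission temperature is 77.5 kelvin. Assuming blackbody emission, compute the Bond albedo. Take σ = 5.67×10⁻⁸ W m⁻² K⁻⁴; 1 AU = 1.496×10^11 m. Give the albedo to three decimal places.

Orbital distance: d = 19.5 AU = 2.917×10^12 m.
Spreading L over a sphere of radius d: S = 2.25×10^27/(4π·2.92×10^12²) = 21.04 W m⁻².
Rearranging the radiative balance, α = 1 − 4σT⁴/S.
4σT⁴ = 4·5.67×10⁻⁸·(77.5)⁴ = 8.182 W m⁻².
1−α = 8.182/21.04 = 0.3889, so α = 0.6111.

0.611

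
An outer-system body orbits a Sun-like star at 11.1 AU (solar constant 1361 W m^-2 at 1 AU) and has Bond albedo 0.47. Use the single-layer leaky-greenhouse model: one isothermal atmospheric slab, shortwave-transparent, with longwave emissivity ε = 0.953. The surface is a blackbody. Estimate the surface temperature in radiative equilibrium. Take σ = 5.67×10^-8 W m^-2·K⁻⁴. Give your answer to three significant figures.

83.8 K

Flux at the orbit: S = 1361/(11.1)² = 11.05 W m^-2.
Effective emission temperature (TOA balance): σT_e⁴ = S(1−α)/4 = 1.464 W m^-2 → T_e = 71.28 K.
The surface balance (absorbed SW + ε·downward IR = σT_s⁴) with T_a⁴ = T_s⁴/2 reduces to T_s = T_e·[2/(2−ε)]^¼ = 83.80 K.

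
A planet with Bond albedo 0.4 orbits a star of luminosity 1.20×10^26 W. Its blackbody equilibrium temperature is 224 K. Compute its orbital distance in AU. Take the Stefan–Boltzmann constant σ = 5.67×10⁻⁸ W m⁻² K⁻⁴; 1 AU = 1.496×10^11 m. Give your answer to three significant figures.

0.670 AU

Energy balance gives S = 4σT⁴/(1−α) = 951.7 W m⁻².
S = L/(4πd²) → d = √(L/4πS) = √(1.20×10^26/(4π·951.7)) = 1.002×10^11 m = 0.6696 AU.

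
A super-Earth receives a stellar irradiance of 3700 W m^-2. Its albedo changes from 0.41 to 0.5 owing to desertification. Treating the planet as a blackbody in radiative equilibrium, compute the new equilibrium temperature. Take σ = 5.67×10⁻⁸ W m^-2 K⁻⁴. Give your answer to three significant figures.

T₂ = [S(1−α₂)/(4σ)]^(1/4) = [3700·0.5/(4σ)]^(1/4) = 300.5 K.

301 K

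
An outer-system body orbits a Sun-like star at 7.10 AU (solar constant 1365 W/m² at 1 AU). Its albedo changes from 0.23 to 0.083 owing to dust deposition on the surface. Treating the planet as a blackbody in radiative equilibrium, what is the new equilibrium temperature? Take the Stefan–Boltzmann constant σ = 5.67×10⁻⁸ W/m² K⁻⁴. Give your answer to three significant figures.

Flux at the orbit: S = 1365/(7.10)² = 27.08 W/m².
T₂ = [S(1−α₂)/(4σ)]^(1/4) = [27.08·0.917/(4σ)]^(1/4) = 102.3 K.

102 kelvin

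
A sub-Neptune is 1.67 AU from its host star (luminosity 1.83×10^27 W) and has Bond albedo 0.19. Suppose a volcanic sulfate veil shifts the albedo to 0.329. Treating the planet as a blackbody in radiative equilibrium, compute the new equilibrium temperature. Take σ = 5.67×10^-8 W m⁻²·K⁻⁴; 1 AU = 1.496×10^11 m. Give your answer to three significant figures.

288 K

d = 1.67 × 1.496×10^11 m = 2.498×10^11 m.
S = L/(4πd²) = 2333 W m⁻².
With the new albedo, S(1−α₂)/4 = 391.4 W m⁻², so T₂ = 288.2 K.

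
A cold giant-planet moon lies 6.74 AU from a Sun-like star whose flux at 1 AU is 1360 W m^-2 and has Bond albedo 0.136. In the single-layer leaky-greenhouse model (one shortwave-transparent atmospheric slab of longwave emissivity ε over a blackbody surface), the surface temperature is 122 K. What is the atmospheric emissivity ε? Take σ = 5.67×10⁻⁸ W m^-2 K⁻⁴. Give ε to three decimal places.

0.970

By the inverse-square law, S = 1360/6.74² = 29.94 W m^-2.
First, T_e = [29.94·(1−0.136)/(4σ)]^(1/4) = 103.3 K.
Since (2−ε)/2 = (T_e/T_s)⁴ = 0.5148, ε = 0.9704.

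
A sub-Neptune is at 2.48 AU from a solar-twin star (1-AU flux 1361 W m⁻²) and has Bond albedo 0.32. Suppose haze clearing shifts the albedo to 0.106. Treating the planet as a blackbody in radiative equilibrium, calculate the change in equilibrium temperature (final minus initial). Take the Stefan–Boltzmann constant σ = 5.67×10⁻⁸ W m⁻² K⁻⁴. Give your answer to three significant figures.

11.4 K

Flux at the orbit: S = 1361/(2.48)² = 221.3 W m⁻².
With α = 0.32, T₁ = 160.5 K.
After:  T₂ = [221.3·0.894/(4σ)]^(1/4) = 171.9 K.
Change: 171.9 − 160.5 = 11.36 K.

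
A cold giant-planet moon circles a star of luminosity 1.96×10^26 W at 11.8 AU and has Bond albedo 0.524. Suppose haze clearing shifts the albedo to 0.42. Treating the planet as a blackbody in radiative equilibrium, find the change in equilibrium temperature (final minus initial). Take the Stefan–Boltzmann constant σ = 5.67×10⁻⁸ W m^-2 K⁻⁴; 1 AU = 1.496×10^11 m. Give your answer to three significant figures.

Orbital distance: d = 11.8 AU = 1.765×10^12 m.
Spreading L over a sphere of radius d: S = 1.96×10^26/(4π·1.77×10^12²) = 5.005 W m^-2.
Initial: T₁ = [S(1−0.524)/(4σ)]^(1/4) = 56.93 K.
With α = 0.42, T₂ = 59.81 K.
ΔT = T₂ − T₁ = 2.883 K.

2.88 kelvin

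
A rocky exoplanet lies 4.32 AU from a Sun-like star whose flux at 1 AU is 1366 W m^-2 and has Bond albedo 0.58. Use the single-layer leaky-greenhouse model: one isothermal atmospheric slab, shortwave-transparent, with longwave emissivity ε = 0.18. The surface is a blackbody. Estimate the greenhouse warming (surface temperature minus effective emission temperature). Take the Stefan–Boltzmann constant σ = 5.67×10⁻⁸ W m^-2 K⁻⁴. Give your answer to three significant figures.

Flux at the orbit: S = 1366/(4.32)² = 73.20 W m^-2.
At the top of the atmosphere, σT_e⁴ = S(1−α)/4 = 7.686 W m^-2, giving T_e = 107.9 K.
For a single slab of emissivity ε, T_s⁴ = 2T_e⁴/(2−ε); thus T_s = 107.9·(1.099)^(1/4) = 110.5 K.
T_s − T_e = 110.5 − 107.9 = 2.574 K.

2.57 K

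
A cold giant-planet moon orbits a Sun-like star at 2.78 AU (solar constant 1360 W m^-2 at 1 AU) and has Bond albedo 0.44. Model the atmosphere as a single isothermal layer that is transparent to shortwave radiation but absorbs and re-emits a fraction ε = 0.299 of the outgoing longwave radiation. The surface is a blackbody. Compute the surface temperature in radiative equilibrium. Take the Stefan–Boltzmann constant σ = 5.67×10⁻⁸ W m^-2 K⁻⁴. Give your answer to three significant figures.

Flux at the orbit: S = 1360/(2.78)² = 176.0 W m^-2.
Effective emission temperature (TOA balance): σT_e⁴ = S(1−α)/4 = 24.64 W m^-2 → T_e = 144.4 K.
The surface balance (absorbed SW + ε·downward IR = σT_s⁴) with T_a⁴ = T_s⁴/2 reduces to T_s = T_e·[2/(2−ε)]^¼ = 150.3 K.

150 K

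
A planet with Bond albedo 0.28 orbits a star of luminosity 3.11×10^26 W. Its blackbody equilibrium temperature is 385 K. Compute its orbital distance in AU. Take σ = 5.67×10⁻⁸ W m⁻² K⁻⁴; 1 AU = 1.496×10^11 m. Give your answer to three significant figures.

The flux needed for this T is 4σT⁴/(1−0.28) = 6921 W m⁻².
From L = 4πd²S, d = √(3.11×10^26/(4π·6921)) = 5.980×10^10 m = 0.3997 AU.

0.400 AU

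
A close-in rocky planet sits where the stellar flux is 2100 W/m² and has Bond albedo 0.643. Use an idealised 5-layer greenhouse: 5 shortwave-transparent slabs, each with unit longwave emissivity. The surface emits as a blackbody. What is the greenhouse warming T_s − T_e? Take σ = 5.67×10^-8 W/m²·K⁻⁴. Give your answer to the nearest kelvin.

135 kelvin

The effective emission temperature is T_e = [S(1−α)/(4σ)]^¼ = 239.8 K.
T_s = (N+1)^(1/4)·T_e = 375.3 K.
Warming: T_s − T_e = 135.5 K.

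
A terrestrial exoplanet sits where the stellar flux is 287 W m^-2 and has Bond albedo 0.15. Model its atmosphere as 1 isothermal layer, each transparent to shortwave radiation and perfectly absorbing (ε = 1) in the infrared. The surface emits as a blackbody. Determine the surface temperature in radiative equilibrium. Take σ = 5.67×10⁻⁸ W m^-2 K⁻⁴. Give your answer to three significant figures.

215 kelvin

The effective emission temperature is T_e = [S(1−α)/(4σ)]^¼ = 181.1 K.
For an N-layer opaque stack, T_s⁴ = (N+1)T_e⁴, hence T_s = (2)^(1/4)×181.1 K = 215.4 K.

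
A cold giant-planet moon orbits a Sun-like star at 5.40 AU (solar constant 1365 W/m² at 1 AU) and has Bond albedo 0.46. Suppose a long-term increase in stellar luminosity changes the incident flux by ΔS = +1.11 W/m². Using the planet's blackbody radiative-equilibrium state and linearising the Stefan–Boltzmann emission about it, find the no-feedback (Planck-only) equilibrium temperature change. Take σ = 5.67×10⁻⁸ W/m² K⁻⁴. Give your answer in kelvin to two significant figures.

0.61 kelvin

Flux at the orbit: S = 1365/(5.40)² = 46.81 W/m².
Unperturbed T_e = [46.81·(1−0.46)/(4σ)]^¼ = 102.7 K.
TOA radiative forcing: ΔF = (1−α)ΔS/4 = 0.54·(+1.11)/4 = 0.1499 W/m².
Planck response: λ_P = 4σT_e³ = 4·5.67×10⁻⁸·(102.7)³ = 0.2460 W/m²/K.
So ΔT₀ = 0.1499/0.2460 = 0.609 K.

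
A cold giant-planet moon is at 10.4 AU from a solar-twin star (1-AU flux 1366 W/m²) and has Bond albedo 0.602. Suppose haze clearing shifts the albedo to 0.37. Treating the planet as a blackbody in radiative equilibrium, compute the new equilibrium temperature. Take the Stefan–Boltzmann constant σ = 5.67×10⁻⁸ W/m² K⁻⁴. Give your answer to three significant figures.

Irradiance scales as 1/d², so S = 1366 W/m² × (1/10.4)² = 12.63 W/m².
New equilibrium: T₂ = [(1−0.37)·12.63/(4σ)]^(1/4) = 76.96 K.

77.0 K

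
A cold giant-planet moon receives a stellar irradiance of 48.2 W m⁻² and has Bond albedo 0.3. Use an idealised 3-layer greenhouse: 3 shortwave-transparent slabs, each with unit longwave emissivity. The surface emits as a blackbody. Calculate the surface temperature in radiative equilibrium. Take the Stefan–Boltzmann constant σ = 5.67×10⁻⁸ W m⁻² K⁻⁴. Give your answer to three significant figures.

156 K

The effective emission temperature is T_e = [S(1−α)/(4σ)]^¼ = 110.4 K.
With N = 3 opaque layers, T_s = (N+1)^(1/4)·T_e = 4^(1/4)·110.4 = 156.2 K.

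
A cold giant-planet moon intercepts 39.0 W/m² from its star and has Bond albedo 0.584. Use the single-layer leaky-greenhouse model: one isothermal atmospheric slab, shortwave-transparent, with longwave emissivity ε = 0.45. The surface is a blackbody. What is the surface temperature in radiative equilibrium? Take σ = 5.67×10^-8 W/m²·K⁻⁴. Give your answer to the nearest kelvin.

The planet radiates to space at T_e = [S(1−α)/(4σ)]^(1/4) = 91.97 K.
The surface balance (absorbed SW + ε·downward IR = σT_s⁴) with T_a⁴ = T_s⁴/2 reduces to T_s = T_e·[2/(2−ε)]^¼ = 98.02 K.

98 K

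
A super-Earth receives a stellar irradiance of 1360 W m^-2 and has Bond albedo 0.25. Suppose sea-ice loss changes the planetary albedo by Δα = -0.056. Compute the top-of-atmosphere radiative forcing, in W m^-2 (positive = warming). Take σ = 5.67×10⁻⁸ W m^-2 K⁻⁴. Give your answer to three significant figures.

TOA radiative forcing: ΔF = −S·Δα/4 = −1360·(-0.056)/4 = 19.04 W m^-2.

19.0 W m^-2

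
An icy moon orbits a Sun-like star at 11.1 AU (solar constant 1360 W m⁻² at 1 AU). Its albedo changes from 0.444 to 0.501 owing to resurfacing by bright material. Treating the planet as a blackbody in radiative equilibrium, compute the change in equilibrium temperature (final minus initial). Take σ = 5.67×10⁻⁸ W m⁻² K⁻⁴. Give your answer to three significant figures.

Flux at the orbit: S = 1360/(11.1)² = 11.04 W m⁻².
Initial: T₁ = [S(1−0.444)/(4σ)]^(1/4) = 72.12 K.
After:  T₂ = [11.04·0.499/(4σ)]^(1/4) = 70.20 K.
ΔT = T₂ − T₁ = -1.924 K.

-1.92 K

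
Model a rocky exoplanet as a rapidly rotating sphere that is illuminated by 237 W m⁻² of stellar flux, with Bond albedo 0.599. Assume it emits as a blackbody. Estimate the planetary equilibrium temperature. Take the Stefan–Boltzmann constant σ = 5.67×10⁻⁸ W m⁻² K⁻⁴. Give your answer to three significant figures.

Absorbed flux (global mean): S(1−α)/4 = 237.0·0.401/4 = 23.76 W m⁻².
Balancing against σT⁴: T = (23.76/5.67×10⁻⁸)^(1/4) = 143.1 K.

143 K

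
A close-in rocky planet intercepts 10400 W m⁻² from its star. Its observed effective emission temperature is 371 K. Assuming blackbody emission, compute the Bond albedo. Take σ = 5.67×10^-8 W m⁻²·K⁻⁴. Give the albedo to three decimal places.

Energy balance: S(1−α)/4 = σT⁴, so 1−α = 4σT⁴/S.
σT⁴ = 1074 W m⁻², so 4σT⁴ = 4297 W m⁻².
Hence α = 1 − 4297/10400 = 0.5869.

0.587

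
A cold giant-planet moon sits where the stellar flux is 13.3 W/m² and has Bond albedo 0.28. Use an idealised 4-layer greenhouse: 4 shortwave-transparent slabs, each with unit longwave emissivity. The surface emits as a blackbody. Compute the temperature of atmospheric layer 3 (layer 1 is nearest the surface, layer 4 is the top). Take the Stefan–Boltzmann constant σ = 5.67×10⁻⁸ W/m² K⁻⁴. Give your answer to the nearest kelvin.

96 K

The effective emission temperature is T_e = [S(1−α)/(4σ)]^¼ = 80.61 K.
In the N-layer model, layer k (counted from the surface) has T_k = (N+1−k)^(1/4)·T_e.
With k = 3: T_3 = (4+1−3)^¼·80.61 K = 95.86 K.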